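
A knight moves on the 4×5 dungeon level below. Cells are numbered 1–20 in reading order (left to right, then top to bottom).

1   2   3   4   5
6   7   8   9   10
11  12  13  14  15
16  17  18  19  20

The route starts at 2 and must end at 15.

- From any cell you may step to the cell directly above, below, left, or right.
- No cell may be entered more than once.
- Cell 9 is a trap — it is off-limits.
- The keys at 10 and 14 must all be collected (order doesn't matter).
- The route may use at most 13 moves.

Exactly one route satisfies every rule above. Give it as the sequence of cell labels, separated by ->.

2 -> 7 -> 12 -> 17 -> 18 -> 19 -> 14 -> 13 -> 8 -> 3 -> 4 -> 5 -> 10 -> 15

The 13-move cap with required stops at 10, 14 leaves no slack for detours.
Route from 2: down 3 to 17, right 2 to 19, up 1 to 14, left 1 to 13, up 2 to 3, right 2 to 5, down 2 to 15 — 13 moves in all.
Check: all required cells visited; 13 ≤ 13 moves.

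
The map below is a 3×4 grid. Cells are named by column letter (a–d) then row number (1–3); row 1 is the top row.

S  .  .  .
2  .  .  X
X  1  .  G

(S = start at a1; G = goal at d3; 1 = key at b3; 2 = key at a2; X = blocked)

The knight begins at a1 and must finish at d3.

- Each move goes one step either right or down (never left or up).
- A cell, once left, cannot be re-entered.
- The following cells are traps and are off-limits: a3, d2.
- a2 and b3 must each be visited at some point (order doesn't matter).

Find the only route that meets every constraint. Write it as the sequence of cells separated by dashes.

a1 - a2 - b2 - b3 - c3 - d3

Moves only go right or down, so the column and row indices never decrease.
Route from a1: down to a2, right to b2, down to b3, 2× right (reaching d3) — 5 moves in all.
Check: all required cells visited.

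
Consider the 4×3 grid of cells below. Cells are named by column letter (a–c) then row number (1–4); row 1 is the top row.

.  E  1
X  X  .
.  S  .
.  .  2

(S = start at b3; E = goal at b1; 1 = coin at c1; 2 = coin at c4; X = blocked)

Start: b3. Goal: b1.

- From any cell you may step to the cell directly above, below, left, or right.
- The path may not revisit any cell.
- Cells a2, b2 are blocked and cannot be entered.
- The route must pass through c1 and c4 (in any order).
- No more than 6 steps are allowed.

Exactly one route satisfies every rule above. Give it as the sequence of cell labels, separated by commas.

The 6-move cap with required stops at c1, c4 leaves no slack for detours.
Route from b3: down 1 to b4, right 1 to c4, up 3 to c1, left 1 to b1 — 6 moves in all.
Check: all required cells visited; 6 ≤ 6 moves.

b3, b4, c4, c3, c2, c1, b1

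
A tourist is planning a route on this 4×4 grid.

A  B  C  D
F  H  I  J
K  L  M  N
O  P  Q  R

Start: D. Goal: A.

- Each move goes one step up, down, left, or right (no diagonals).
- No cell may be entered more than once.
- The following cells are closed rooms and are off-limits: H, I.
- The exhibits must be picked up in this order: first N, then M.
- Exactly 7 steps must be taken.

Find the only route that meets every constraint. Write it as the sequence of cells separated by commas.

D, J, N, M, L, K, F, A

The waypoints must appear in the order N, M, with no cell reused.
Route from D: down 2 to N, left 3 to K, up 2 to A — 7 moves in all.
Check: order respected (N at step 2, M at step 3); 7 moves as required.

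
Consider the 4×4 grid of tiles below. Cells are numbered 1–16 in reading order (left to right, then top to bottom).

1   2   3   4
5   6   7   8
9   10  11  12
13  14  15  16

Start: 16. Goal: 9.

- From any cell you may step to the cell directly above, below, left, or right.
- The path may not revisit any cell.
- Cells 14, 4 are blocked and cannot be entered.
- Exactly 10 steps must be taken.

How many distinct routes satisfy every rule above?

10

Need simple routes of exactly 10 moves from 16 to 9 (Manhattan distance 4, so 3 moves are spent on a detour and 3 undoing it).
Branch systematically from the start, pruning whenever the remaining move budget drops below the Manhattan distance to 9 or differs from it in parity. Grouping the completions by first move — via 12: 4; via 15: 6 — and summing: 4 + 6 = 10.
That gives 10 routes.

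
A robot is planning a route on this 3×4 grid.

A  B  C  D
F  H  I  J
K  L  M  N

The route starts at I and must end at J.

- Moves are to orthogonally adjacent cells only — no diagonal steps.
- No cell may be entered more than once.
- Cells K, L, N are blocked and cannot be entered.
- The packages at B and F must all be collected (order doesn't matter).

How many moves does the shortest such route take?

7

Any route passes through B and F in some order between I and J. Summing Manhattan distances along each leg and taking the cheapest ordering (I → B → F → J) gives a lower bound of 2 + 2 + 3 = 7 moves.
A route of 7 moves achieves this: I → H → F → A → B → C → D → J.
Since 7 matches the lower bound, it is optimal.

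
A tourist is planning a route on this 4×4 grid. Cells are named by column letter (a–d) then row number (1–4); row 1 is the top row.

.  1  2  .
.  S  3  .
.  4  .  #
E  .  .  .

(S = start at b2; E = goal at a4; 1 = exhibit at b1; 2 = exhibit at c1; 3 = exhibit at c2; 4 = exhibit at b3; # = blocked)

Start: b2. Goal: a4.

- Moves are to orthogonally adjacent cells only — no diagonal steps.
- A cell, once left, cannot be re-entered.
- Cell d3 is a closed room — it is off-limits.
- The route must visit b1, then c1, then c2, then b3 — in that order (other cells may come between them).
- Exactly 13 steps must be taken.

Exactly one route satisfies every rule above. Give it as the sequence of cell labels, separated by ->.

The waypoints must appear in the order b1, c1, c2, b3, with no cell reused.
Route from b2: left 1 to a2, up 1 to a1, right 3 to d1, down 1 to d2, left 1 to c2, down 2 to c4, left 1 to b4, up 1 to b3, left 1 to a3, down 1 to a4 — 13 moves in all.
Check: order respected (1 at step 3, 2 at step 4, 3 at step 7, 4 at step 11); 13 moves as required.

b2 -> a2 -> a1 -> b1 -> c1 -> d1 -> d2 -> c2 -> c3 -> c4 -> b4 -> b3 -> a3 -> a4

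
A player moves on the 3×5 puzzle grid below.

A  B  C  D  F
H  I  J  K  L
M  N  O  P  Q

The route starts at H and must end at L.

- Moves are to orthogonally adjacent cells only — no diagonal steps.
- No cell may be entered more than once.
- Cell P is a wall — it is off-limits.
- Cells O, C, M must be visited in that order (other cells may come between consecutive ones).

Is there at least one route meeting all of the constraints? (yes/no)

Ignoring the required order, 4 revisit-free routes from H to L pass through all of O, C, and M; the waypoint orders that occur are M → O → C (4) — never O → C → M.

no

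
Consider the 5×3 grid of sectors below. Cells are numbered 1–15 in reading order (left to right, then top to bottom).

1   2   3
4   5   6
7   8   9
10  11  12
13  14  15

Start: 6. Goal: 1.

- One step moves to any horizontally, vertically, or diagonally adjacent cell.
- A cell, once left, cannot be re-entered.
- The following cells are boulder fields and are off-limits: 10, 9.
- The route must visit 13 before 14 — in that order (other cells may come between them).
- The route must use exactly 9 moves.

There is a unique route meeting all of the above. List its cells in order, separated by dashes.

The waypoints must appear in the order 13, 14, with no cell reused.
Route from 6: left 1 to 5, down-left 1 to 7, down-right 1 to 11, down-left 1 to 13, right 1 to 14, up-right 1 to 12, up-left 2 to 4, up 1 to 1 — 9 moves in all.
Check: order respected (13 at step 4, 14 at step 5); 9 moves as required.

6 - 5 - 7 - 11 - 13 - 14 - 12 - 8 - 4 - 1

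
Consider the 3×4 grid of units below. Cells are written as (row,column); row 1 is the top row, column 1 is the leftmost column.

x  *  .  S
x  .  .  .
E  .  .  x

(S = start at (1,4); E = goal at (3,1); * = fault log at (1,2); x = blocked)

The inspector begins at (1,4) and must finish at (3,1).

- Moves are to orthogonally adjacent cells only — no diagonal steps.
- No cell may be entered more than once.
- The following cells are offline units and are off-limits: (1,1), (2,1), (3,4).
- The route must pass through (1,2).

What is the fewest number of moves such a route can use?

5

Any route passes through (1,2) somewhere between (1,4) and (3,1). Summing Manhattan distances along the two legs ((1,4) → (1,2) → (3,1)) gives a lower bound of 2 + 3 = 5 moves.
A route of 5 moves achieves this: (1,4) → (1,3) → (1,2) → (2,2) → (3,2) → (3,1).
Since 5 matches the lower bound, it is optimal.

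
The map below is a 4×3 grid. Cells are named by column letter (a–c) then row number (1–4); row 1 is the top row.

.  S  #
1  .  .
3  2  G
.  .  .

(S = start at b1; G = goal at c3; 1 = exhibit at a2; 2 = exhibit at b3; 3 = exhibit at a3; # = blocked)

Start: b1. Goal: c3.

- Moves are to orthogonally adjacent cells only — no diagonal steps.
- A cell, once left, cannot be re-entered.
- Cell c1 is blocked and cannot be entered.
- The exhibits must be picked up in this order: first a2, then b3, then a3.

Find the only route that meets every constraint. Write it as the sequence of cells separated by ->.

The waypoints must appear in the order a2, b3, a3, with no cell reused.
Route from b1: left 1 to a1, down 1 to a2, right 1 to b2, down 1 to b3, left 1 to a3, down 1 to a4, right 2 to c4, up 1 to c3 — 9 moves in all.
Check: order respected (1 at step 2, 2 at step 4, 3 at step 5).

b1 -> a1 -> a2 -> b2 -> b3 -> a3 -> a4 -> b4 -> c4 -> c3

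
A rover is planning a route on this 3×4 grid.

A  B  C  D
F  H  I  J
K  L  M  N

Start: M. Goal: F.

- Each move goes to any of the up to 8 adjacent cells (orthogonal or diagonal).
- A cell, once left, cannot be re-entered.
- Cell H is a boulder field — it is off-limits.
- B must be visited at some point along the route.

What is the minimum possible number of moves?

3

Any route passes through B somewhere between M and F. Summing Chebyshev distances along the two legs (M → B → F) gives a lower bound of 2 + 1 = 3 moves.
A route of 3 moves achieves this: M → I → B → F.
Since 3 matches the lower bound, it is optimal.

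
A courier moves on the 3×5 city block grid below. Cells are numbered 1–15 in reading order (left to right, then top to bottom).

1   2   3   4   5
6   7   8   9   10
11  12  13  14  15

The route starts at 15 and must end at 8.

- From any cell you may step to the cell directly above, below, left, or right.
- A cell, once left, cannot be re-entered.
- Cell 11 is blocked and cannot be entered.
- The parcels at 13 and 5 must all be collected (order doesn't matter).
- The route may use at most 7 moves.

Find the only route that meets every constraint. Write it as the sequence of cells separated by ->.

The budget equals the shortest possible length, so every move has to be on a shortest route through the required cells.
Route from 15: up 2 to 5, left 1 to 4, down 2 to 14, left 1 to 13, up 1 to 8 — 7 moves in all.
Check: all required cells visited; 7 ≤ 7 moves.

15 -> 10 -> 5 -> 4 -> 9 -> 14 -> 13 -> 8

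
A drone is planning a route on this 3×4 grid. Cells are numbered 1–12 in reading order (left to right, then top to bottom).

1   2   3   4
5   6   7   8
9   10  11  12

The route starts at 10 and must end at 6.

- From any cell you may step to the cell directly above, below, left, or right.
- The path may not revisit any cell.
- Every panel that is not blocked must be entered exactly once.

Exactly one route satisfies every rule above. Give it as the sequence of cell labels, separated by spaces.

Need to visit all 12 open cells exactly once, starting at 10 and ending at 6.
Route from 10: left 1 to 9, up 2 to 1, right 3 to 4, down 2 to 12, left 1 to 11, up 1 to 7, left 1 to 6 — 11 moves in all.
Check: all 12 open cells covered.

10 9 5 1 2 3 4 8 12 11 7 6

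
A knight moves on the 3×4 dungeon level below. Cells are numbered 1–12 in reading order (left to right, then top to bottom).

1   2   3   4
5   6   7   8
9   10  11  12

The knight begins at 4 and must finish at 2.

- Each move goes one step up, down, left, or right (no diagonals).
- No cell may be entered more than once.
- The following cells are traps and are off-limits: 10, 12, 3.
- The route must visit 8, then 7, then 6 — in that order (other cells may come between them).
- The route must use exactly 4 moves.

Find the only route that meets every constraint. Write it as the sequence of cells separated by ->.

4 -> 8 -> 7 -> 6 -> 2

The waypoints must appear in the order 8, 7, 6, with no cell reused.
Route from 4: down 1 to 8, left 2 to 6, up 1 to 2 — 4 moves in all.
Check: order respected (8 at step 1, 7 at step 2, 6 at step 3); 4 moves as required.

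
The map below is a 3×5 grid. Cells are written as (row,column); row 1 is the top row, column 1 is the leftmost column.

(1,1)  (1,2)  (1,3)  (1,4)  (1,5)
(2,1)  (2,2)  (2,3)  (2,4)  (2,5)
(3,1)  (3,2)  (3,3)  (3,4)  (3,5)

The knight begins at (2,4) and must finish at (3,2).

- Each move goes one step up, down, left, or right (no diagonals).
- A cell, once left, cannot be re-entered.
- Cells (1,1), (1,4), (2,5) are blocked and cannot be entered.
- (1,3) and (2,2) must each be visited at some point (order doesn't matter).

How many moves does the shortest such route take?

Any route passes through (1,3) and (2,2) in some order between (2,4) and (3,2). Summing Manhattan distances along each leg and taking the cheapest ordering ((2,4) → (1,3) → (2,2) → (3,2)) gives a lower bound of 2 + 2 + 1 = 5 moves.
A route of 5 moves achieves this: (2,4) → (2,3) → (1,3) → (1,2) → (2,2) → (3,2).
Since 5 matches the lower bound, it is optimal.

5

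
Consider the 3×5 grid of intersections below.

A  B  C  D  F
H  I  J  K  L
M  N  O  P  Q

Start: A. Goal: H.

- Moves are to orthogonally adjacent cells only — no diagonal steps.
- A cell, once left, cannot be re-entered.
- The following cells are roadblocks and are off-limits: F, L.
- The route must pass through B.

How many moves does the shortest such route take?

Any route passes through B somewhere between A and H. Summing Manhattan distances along the two legs (A → B → H) gives a lower bound of 1 + 2 = 3 moves.
A route of 3 moves achieves this: A → B → I → H.
Since 3 matches the lower bound, it is optimal.

3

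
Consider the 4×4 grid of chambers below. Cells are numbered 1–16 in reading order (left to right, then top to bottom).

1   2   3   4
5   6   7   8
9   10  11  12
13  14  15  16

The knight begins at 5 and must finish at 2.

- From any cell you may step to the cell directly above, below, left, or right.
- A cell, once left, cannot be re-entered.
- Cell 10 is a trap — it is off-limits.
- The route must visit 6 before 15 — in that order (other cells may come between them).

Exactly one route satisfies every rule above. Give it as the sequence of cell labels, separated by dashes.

5 - 6 - 7 - 11 - 15 - 16 - 12 - 8 - 4 - 3 - 2

The waypoints must appear in the order 6, 15, with no cell reused.
Route from 5: right 2 to 7, down 2 to 15, right 1 to 16, up 3 to 4, left 2 to 2 — 10 moves in all.
Check: order respected (6 at step 1, 15 at step 4).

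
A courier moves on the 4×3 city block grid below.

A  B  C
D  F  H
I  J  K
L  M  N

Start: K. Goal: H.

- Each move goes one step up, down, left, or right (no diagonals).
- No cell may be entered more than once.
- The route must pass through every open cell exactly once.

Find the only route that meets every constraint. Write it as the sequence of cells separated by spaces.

K N M L I J F D A B C H

Need to visit all 12 open cells exactly once, starting at K and ending at H.
Cell C has only two open neighbours (H and B), so the path must pass straight through it: one of those is the cell it's entered from and the other is where it exits.
Route from K: down 1 to N, left 2 to L, up 1 to I, right 1 to J, up 1 to F, left 1 to D, up 1 to A, right 2 to C, down 1 to H — 11 moves in all.
Check: all 12 open cells covered.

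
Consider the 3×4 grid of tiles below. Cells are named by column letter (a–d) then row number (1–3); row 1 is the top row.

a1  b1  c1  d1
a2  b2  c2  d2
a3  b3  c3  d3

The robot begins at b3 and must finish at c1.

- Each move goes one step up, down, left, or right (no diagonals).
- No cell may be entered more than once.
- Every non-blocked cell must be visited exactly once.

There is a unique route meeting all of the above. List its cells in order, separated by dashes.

b3 - a3 - a2 - a1 - b1 - b2 - c2 - c3 - d3 - d2 - d1 - c1

Need to visit all 12 open cells exactly once, starting at b3 and ending at c1.
Cell a1 has only two open neighbours (a2 and b1), so the path must pass straight through it: one of those is the cell it's entered from and the other is where it exits.
Route from b3: left to a3, 2× up (reaching a1), right to b1, down to b2, right to c2, down to c3, right to d3, 2× up (reaching d1), left to c1 — 11 moves in all.
Check: all 12 open cells covered.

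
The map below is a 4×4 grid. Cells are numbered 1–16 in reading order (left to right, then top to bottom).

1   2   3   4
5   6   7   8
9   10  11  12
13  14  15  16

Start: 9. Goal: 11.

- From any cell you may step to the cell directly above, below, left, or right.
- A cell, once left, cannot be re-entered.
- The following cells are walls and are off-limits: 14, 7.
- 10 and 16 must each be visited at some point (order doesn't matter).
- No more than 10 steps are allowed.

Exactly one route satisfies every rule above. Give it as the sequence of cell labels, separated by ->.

Any route must reach 10 and 16 and still end at 11 within 10 moves, so the order of the required stops is forced.
Route from 9: right 1 to 10, up 2 to 2, right 2 to 4, down 3 to 16, left 1 to 15, up 1 to 11 — 10 moves in all.
Check: all required cells visited; 10 ≤ 10 moves.

9 -> 10 -> 6 -> 2 -> 3 -> 4 -> 8 -> 12 -> 16 -> 15 -> 11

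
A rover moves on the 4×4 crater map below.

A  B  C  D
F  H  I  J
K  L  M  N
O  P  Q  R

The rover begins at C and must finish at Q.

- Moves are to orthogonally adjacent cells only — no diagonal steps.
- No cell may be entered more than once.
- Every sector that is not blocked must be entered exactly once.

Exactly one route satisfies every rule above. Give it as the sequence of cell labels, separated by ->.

Need to visit all 16 open cells exactly once, starting at C and ending at Q.
Cell R has only two open neighbours (N and Q), so the path must pass straight through it: one of those is the cell it's entered from and the other is where it exits.
Route from C: right to D, down to J, 2× left (reaching H), up to B, left to A, 3× down (reaching O), right to P, up to L, 2× right (reaching N), down to R, left to Q — 15 moves in all.
Check: all 16 open cells covered.

C -> D -> J -> I -> H -> B -> A -> F -> K -> O -> P -> L -> M -> N -> R -> Q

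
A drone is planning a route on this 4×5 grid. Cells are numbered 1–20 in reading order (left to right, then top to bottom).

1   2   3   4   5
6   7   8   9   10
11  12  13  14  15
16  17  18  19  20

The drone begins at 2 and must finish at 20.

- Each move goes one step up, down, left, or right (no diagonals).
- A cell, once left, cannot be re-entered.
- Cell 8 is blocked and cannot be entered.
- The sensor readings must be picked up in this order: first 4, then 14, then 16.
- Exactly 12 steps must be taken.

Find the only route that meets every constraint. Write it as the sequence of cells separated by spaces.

2 3 4 9 14 13 12 11 16 17 18 19 20

The waypoints must appear in the order 4, 14, 16, with no cell reused.
Route from 2: 2× right (reaching 4), 2× down (reaching 14), 3× left (reaching 11), down to 16, 4× right (reaching 20) — 12 moves in all.
Check: order respected (4 at step 2, 14 at step 4, 16 at step 8); 12 moves as required.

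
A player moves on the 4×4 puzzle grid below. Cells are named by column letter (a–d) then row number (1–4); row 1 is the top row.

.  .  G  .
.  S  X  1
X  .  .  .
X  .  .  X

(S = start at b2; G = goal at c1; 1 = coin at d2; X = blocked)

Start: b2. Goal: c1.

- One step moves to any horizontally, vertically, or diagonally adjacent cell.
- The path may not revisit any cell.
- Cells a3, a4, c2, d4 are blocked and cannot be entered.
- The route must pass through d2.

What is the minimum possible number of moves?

3

Any route passes through d2 somewhere between b2 and c1. Summing Chebyshev distances along the two legs (b2 → d2 → c1) gives a lower bound of 2 + 1 = 3 moves.
A route of 3 moves achieves this: b2 → c3 → d2 → c1.
Since 3 matches the lower bound, it is optimal.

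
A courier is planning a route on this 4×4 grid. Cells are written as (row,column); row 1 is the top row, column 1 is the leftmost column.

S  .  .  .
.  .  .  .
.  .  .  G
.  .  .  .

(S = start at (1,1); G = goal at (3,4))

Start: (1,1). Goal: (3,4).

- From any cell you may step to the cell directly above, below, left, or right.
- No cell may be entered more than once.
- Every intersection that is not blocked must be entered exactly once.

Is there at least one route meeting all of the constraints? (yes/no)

One route that works: (1,1) → (2,1) → (3,1) → (4,1) → (4,2) → (3,2) → (2,2) → (1,2) → (1,3) → (1,4) → (2,4) → (2,3) → (3,3) → (4,3) → (4,4) → (3,4).

yes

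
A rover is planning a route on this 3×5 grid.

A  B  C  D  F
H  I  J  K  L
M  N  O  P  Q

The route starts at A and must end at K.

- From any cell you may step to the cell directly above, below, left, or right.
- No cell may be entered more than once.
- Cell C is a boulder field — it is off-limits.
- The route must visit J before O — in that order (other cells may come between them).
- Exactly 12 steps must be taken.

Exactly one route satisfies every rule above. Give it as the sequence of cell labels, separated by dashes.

The waypoints must appear in the order J, O, with no cell reused.
Route from A: 2× down (reaching M), right to N, up to I, right to J, down to O, 2× right (reaching Q), 2× up (reaching F), left to D, down to K — 12 moves in all.
Check: order respected (J at step 5, O at step 6); 12 moves as required.

A - H - M - N - I - J - O - P - Q - L - F - D - K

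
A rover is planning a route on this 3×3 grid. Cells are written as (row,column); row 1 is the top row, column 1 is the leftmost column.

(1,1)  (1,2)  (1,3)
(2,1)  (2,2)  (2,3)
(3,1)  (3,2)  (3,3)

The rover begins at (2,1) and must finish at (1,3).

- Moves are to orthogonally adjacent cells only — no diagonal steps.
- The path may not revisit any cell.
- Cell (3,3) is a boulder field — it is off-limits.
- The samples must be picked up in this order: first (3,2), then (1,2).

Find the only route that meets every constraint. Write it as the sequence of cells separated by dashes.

The waypoints must appear in the order (3,2), (1,2), with no cell reused.
Route from (2,1): down 1 to (3,1), right 1 to (3,2), up 2 to (1,2), right 1 to (1,3) — 5 moves in all.
Check: order respected ((3,2) at step 2, (1,2) at step 4).

(2,1) - (3,1) - (3,2) - (2,2) - (1,2) - (1,3)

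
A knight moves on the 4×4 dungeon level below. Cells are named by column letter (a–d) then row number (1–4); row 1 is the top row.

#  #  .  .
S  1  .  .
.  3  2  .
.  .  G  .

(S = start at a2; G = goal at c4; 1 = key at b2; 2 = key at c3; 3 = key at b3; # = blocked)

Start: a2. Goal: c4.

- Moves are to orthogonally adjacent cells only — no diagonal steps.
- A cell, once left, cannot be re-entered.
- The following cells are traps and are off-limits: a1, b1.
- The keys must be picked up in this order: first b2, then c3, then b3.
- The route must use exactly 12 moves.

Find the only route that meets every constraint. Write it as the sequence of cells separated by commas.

The waypoints must appear in the order b2, c3, b3, with no cell reused.
Route from a2: right 2 to c2, up 1 to c1, right 1 to d1, down 2 to d3, left 3 to a3, down 1 to a4, right 2 to c4 — 12 moves in all.
Check: order respected (1 at step 1, 2 at step 7, 3 at step 8); 12 moves as required.

a2, b2, c2, c1, d1, d2, d3, c3, b3, a3, a4, b4, c4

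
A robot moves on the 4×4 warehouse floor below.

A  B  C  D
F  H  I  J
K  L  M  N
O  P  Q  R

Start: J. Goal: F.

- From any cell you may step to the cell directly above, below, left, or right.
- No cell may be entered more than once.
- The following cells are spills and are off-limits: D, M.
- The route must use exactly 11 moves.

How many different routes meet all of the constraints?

Need simple routes of exactly 11 moves from J to F (Manhattan distance 3, so 4 moves are spent on a detour and 4 undoing it).
Enumerating: J N R Q P L H I C B A F | J N R Q P O K L H B A F.
That gives 2 routes.

2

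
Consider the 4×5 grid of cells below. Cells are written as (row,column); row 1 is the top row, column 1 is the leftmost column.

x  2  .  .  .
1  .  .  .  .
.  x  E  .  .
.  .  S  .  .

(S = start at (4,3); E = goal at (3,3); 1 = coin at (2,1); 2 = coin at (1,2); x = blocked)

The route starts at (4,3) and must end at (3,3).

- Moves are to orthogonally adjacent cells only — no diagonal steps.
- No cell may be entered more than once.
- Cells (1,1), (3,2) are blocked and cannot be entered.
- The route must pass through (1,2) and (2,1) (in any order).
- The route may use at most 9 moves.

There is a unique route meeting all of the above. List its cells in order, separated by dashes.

(4,3) - (4,2) - (4,1) - (3,1) - (2,1) - (2,2) - (1,2) - (1,3) - (2,3) - (3,3)

The 9-move cap with required stops at (1,2), (2,1) leaves no slack for detours.
Route from (4,3): left 2 to (4,1), up 2 to (2,1), right 1 to (2,2), up 1 to (1,2), right 1 to (1,3), down 2 to (3,3) — 9 moves in all.
Check: all required cells visited; 9 ≤ 9 moves.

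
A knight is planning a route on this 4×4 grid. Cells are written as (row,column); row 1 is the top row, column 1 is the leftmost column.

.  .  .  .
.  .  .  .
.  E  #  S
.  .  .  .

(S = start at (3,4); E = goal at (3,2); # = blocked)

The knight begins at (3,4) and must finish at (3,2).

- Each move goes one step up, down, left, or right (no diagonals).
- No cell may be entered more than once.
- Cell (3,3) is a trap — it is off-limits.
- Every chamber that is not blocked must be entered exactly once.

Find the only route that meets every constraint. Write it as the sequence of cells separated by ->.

(3,4) -> (4,4) -> (4,3) -> (4,2) -> (4,1) -> (3,1) -> (2,1) -> (1,1) -> (1,2) -> (1,3) -> (1,4) -> (2,4) -> (2,3) -> (2,2) -> (3,2)

Need to visit all 15 open cells exactly once, starting at (3,4) and ending at (3,2).
Cell (1,4) has only two open neighbours ((2,4) and (1,3)), so the path must pass straight through it: one of those is the cell it's entered from and the other is where it exits.
Route from (3,4): down 1 to (4,4), left 3 to (4,1), up 3 to (1,1), right 3 to (1,4), down 1 to (2,4), left 2 to (2,2), down 1 to (3,2) — 14 moves in all.
Check: all 15 open cells covered.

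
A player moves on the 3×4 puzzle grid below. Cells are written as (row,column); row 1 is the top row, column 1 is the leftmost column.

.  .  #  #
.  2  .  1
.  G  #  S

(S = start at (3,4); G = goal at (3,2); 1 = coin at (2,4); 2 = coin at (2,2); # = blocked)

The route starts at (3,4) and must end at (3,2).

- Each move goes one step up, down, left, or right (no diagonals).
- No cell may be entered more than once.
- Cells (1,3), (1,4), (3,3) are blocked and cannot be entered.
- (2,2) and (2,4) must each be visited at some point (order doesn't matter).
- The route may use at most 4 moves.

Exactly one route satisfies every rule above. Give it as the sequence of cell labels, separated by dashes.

The 4-move cap with required stops at (2,2), (2,4) leaves no slack for detours.
Route from (3,4): up 1 to (2,4), left 2 to (2,2), down 1 to (3,2) — 4 moves in all.
Check: all required cells visited; 4 ≤ 4 moves.

(3,4) - (2,4) - (2,3) - (2,2) - (3,2)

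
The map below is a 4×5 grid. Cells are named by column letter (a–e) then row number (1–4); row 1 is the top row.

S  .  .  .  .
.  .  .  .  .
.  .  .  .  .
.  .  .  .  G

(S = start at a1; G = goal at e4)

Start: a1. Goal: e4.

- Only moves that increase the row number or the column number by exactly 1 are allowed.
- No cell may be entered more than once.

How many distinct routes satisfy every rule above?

A right/down-only route from a1 to e4 makes exactly 3 down-moves and 4 right-moves in some order.
With no other constraints that would be C(7,3) = 35 routes.
That gives 35 routes.

35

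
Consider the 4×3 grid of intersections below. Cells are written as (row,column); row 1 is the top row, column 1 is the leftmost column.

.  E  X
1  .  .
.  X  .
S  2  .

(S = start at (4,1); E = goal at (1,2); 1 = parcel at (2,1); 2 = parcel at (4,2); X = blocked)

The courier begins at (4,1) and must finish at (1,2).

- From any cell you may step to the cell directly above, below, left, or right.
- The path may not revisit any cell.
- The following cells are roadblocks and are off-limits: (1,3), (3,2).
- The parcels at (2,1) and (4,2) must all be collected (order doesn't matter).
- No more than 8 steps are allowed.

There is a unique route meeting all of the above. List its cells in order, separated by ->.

The 8-move cap with required stops at (2,1), (4,2) leaves no slack for detours.
Route from (4,1): right 2 to (4,3), up 2 to (2,3), left 2 to (2,1), up 1 to (1,1), right 1 to (1,2) — 8 moves in all.
Check: all required cells visited; 8 ≤ 8 moves.

(4,1) -> (4,2) -> (4,3) -> (3,3) -> (2,3) -> (2,2) -> (2,1) -> (1,1) -> (1,2)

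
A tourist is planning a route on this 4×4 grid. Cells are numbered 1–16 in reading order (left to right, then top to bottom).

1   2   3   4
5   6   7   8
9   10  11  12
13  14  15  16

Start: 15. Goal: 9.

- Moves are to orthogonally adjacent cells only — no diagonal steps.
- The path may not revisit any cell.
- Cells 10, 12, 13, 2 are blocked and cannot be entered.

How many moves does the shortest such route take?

The Manhattan distance from 15 to 9 is |4−3| + |3−1| = 3, so at least 3 moves are needed.
That bound ignores the blocked cells. Measuring each leg by the fewest moves that actually steer around them (15→9: 5) raises the lower bound to 5.
A route of 5 moves exists: 15 → 11 → 7 → 6 → 5 → 9.
Since 5 matches that lower bound, it is optimal.

5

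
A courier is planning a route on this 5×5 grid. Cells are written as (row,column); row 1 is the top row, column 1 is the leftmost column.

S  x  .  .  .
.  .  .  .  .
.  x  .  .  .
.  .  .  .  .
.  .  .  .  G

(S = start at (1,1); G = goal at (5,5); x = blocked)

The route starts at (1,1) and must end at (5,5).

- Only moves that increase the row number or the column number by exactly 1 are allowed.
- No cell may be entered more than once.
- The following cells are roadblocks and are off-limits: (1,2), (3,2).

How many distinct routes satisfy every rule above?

15

A right/down-only route from (1,1) to (5,5) makes exactly 4 down-moves and 4 right-moves in some order.
With no other constraints that would be C(8,4) = 70 routes.
Subtract routes through each blocked cell (inclusion–exclusion for overlaps): − through (1,2): 35 − through (3,2): 30 + through (1,2)&(3,2): 10 → 15.
That gives 15 routes.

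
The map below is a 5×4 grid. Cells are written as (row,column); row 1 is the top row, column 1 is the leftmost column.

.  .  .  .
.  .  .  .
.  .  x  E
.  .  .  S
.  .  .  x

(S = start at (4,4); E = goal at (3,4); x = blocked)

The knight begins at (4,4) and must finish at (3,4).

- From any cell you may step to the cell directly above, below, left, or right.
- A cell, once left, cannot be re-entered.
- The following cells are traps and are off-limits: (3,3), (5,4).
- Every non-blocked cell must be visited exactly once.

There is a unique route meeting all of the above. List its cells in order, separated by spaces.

Need to visit all 18 open cells exactly once, starting at (4,4) and ending at (3,4).
Route from (4,4): left to (4,3), down to (5,3), 2× left (reaching (5,1)), up to (4,1), right to (4,2), up to (3,2), left to (3,1), 2× up (reaching (1,1)), right to (1,2), down to (2,2), right to (2,3), up to (1,3), right to (1,4), 2× down (reaching (3,4)) — 17 moves in all.
Check: all 18 open cells covered.

(4,4) (4,3) (5,3) (5,2) (5,1) (4,1) (4,2) (3,2) (3,1) (2,1) (1,1) (1,2) (2,2) (2,3) (1,3) (1,4) (2,4) (3,4)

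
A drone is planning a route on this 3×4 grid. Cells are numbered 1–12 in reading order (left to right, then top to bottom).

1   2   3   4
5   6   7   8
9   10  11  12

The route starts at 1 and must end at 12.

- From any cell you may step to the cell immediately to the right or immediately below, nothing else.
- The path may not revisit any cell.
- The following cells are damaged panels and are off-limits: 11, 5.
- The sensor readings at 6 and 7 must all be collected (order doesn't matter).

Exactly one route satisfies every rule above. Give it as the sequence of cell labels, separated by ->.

Moves only go right or down, so the column and row indices never decrease.
Route from 1: right to 2, down to 6, 2× right (reaching 8), down to 12 — 5 moves in all.
Check: all required cells visited.

1 -> 2 -> 6 -> 7 -> 8 -> 12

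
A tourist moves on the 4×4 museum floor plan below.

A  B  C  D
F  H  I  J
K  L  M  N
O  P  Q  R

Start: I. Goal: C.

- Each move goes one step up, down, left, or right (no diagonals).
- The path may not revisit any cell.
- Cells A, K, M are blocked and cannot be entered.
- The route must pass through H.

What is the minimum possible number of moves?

Any route passes through H somewhere between I and C. Summing Manhattan distances along the two legs (I → H → C) gives a lower bound of 1 + 2 = 3 moves.
A route of 3 moves achieves this: I → H → B → C.
Since 3 matches the lower bound, it is optimal.

3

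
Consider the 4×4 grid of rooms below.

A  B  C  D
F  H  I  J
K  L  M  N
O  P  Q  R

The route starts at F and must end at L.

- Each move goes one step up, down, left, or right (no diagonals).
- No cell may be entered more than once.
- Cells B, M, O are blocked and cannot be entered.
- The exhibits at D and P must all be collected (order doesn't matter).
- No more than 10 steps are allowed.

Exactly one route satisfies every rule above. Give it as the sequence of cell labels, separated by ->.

The budget equals the shortest possible length, so every move has to be on a shortest route through the required cells.
Route from F: right 2 to I, up 1 to C, right 1 to D, down 3 to R, left 2 to P, up 1 to L — 10 moves in all.
Check: all required cells visited; 10 ≤ 10 moves.

F -> H -> I -> C -> D -> J -> N -> R -> Q -> P -> L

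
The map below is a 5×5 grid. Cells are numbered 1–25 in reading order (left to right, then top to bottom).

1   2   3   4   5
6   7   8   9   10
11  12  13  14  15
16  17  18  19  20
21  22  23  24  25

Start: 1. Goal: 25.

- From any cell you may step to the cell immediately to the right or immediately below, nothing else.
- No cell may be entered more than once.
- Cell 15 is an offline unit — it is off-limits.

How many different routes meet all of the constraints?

A right/down-only route from 1 to 25 makes exactly 4 down-moves and 4 right-moves in some order.
With no other constraints that would be C(8,4) = 70 routes.
Subtract routes through each blocked cell (inclusion–exclusion for overlaps): − through 15: 15 → 55.
That gives 55 routes.

55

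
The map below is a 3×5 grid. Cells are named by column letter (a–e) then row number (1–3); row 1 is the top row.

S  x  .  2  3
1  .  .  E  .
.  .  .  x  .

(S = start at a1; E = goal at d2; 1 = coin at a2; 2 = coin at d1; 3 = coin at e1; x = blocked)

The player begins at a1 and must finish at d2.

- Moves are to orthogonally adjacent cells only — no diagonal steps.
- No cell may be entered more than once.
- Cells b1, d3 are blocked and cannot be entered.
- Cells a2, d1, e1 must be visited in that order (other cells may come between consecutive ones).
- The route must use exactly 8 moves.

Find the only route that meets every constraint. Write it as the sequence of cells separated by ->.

a1 -> a2 -> b2 -> c2 -> c1 -> d1 -> e1 -> e2 -> d2

The waypoints must appear in the order a2, d1, e1, with no cell reused.
Route from a1: down 1 to a2, right 2 to c2, up 1 to c1, right 2 to e1, down 1 to e2, left 1 to d2 — 8 moves in all.
Check: order respected (1 at step 1, 2 at step 5, 3 at step 6); 8 moves as required.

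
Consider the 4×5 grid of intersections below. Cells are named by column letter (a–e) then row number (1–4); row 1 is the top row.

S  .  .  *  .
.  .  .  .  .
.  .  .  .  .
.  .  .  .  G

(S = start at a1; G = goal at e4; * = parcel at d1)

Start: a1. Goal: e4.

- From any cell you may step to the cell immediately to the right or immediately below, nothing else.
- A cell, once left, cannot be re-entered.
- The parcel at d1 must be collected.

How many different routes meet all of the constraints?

A right/down-only route from a1 to e4 makes exactly 3 down-moves and 4 right-moves in some order.
With no other constraints that would be C(7,3) = 35 routes.
Split at d1 and multiply the segment counts: a1→d1: 1; d1→e4: 4; product = 4.
That gives 4 routes.

4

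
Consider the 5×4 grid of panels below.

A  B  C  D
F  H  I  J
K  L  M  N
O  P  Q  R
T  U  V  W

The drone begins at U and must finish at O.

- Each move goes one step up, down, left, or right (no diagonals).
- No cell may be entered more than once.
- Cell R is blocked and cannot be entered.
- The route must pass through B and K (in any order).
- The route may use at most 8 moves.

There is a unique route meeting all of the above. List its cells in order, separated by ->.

U -> P -> L -> H -> B -> A -> F -> K -> O

The 8-move cap with required stops at B, K leaves no slack for detours.
Route from U: up 4 to B, left 1 to A, down 3 to O — 8 moves in all.
Check: all required cells visited; 8 ≤ 8 moves.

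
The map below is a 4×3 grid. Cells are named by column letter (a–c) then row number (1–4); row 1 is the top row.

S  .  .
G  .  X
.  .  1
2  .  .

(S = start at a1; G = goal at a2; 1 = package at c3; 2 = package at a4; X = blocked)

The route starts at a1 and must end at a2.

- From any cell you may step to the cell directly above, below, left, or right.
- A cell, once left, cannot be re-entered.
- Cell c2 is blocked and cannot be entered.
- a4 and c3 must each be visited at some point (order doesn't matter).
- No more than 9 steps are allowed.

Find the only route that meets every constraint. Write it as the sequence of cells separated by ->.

The budget equals the shortest possible length, so every move has to be on a shortest route through the required cells.
Route from a1: right 1 to b1, down 2 to b3, right 1 to c3, down 1 to c4, left 2 to a4, up 2 to a2 — 9 moves in all.
Check: all required cells visited; 9 ≤ 9 moves.

a1 -> b1 -> b2 -> b3 -> c3 -> c4 -> b4 -> a4 -> a3 -> a2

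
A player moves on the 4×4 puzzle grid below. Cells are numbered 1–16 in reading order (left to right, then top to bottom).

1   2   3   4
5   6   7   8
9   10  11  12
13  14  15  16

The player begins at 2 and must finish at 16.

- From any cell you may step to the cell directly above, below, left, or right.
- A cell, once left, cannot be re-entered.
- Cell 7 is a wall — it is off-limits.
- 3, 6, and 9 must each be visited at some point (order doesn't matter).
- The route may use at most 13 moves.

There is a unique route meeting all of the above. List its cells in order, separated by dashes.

The budget equals the shortest possible length, so every move has to be on a shortest route through the required cells.
Route from 2: 2× right (reaching 4), 2× down (reaching 12), 2× left (reaching 10), up to 6, left to 5, 2× down (reaching 13), 3× right (reaching 16) — 13 moves in all.
Check: all required cells visited; 13 ≤ 13 moves.

2 - 3 - 4 - 8 - 12 - 11 - 10 - 6 - 5 - 9 - 13 - 14 - 15 - 16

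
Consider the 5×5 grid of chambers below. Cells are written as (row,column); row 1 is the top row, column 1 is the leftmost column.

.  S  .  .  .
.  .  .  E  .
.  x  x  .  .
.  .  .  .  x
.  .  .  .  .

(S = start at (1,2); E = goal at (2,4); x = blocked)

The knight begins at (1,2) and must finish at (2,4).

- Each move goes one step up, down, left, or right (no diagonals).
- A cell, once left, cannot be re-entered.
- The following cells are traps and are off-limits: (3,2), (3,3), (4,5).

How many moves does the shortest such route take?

The Manhattan distance from (1,2) to (2,4) is |1−2| + |2−4| = 3, so at least 3 moves are needed.
A route of 3 moves achieves this: (1,2) → (2,2) → (2,3) → (2,4).
Since 3 matches the lower bound, it is optimal.

3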